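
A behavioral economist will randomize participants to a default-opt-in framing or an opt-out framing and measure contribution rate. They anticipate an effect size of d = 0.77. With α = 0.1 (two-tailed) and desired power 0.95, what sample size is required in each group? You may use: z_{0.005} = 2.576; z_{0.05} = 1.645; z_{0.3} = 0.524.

n = 37 per group

For two independent groups with equal n: n = 2·((z_{α/2} + z_β) / d)².
z_{α/2} + z_β = 1.645 + 1.645 = 3.290.
n = 2 × (3.290 / 0.77)² = 2 × 4.273² = 2 × 18.26 = 36.5.
Round up to the next whole participant.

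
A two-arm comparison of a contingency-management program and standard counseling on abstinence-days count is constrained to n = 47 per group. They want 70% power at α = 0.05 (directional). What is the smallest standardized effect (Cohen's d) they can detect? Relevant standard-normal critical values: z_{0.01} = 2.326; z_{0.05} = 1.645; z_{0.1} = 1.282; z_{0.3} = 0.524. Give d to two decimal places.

d_min ≈ 0.45

For two independent groups of n = 47 each: d_min = (z_{α} + z_β)·√(2/n).
z-sum = 1.645 + 0.524 = 2.169.
d_min = 2.169 × √(2/47) = 2.169 × 0.2063 = 0.447.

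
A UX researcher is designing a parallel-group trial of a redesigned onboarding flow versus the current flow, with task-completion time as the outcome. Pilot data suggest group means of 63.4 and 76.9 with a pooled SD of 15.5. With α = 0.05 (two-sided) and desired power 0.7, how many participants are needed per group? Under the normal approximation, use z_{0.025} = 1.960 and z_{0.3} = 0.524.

n = 17 per group

Cohen's d = |M₁ − M₂| / SD_pooled = |63.4 − 76.9| / 15.5 = 13.5 / 15.5 = 0.871.
For two independent groups with equal n: n = 2·((z_{α/2} + z_β) / d)².
z_{α/2} + z_β = 1.960 + 0.524 = 2.484.
n = 2 × (2.484 / 0.871)² = 2 × 2.852² = 2 × 8.13 = 16.3.
Round up to the next whole participant.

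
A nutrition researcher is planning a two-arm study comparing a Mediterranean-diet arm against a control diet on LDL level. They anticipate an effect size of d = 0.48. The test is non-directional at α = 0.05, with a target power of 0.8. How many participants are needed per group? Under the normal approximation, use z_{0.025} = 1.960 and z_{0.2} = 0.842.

For two independent groups with equal n: n = 2·((z_{α/2} + z_β) / d)².
z_{α/2} + z_β = 1.960 + 0.842 = 2.802.
n = 2 × (2.802 / 0.48)² = 2 × 5.838² = 2 × 34.08 = 68.2.
Round up to the next whole participant.

n = 69 per group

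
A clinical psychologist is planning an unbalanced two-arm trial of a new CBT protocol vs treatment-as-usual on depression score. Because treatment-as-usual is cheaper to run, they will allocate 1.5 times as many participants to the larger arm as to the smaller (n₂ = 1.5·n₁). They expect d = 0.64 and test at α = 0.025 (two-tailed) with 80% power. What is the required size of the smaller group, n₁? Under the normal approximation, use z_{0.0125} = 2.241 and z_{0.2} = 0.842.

With allocation ratio k = n₂/n₁ = 1.5, Var(x̄₁−x̄₂) = σ²(1/n₁ + 1/(k·n₁)) = σ²·(k+1)/(k·n₁).
So n₁ = (1 + 1/k)·((z_{α/2} + z_β)/d)² = 1.667 × (3.083/0.64)².
n₁ = 1.667 × 23.21 = 38.7.
Round up: n₁ = 39, giving n₂ = ⌈1.5 × 39⌉ = ⌈58.5⌉ = 59.

n₁ = 39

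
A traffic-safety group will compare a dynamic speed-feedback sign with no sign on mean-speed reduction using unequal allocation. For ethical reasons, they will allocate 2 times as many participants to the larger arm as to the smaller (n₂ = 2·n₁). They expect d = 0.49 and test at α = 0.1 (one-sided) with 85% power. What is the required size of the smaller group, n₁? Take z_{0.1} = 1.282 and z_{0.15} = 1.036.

n₁ = 34

With allocation ratio k = n₂/n₁ = 2, Var(x̄₁−x̄₂) = σ²(1/n₁ + 1/(k·n₁)) = σ²·(k+1)/(k·n₁).
So n₁ = (1 + 1/k)·((z_{α} + z_β)/d)² = 1.500 × (2.318/0.49)².
n₁ = 1.500 × 22.38 = 33.6.
Round up: n₁ = 34, giving n₂ = 2 × 34 = 68.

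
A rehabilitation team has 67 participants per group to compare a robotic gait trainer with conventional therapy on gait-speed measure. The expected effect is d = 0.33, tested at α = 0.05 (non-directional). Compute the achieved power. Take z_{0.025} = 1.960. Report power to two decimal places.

power ≈ 0.48

For two equal groups, power = Φ(d·√(n/2) − z_{α/2}).
d·√(n/2) = 0.33 × √(67/2) = 0.33 × 5.788 = 1.910.
z_β = 1.910 − 1.960 = -0.050.
Power = Φ(-0.050) = 0.480.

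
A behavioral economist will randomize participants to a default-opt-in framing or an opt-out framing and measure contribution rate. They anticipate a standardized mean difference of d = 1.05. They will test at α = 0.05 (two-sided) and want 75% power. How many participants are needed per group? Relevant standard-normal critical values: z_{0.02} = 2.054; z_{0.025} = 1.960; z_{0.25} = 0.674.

n = 13 per group

For two independent groups with equal n: n = 2·((z_{α/2} + z_β) / d)².
z_{α/2} + z_β = 1.960 + 0.674 = 2.634.
n = 2 × (2.634 / 1.05)² = 2 × 2.509² = 2 × 6.29 = 12.6.
Round up to the next whole participant.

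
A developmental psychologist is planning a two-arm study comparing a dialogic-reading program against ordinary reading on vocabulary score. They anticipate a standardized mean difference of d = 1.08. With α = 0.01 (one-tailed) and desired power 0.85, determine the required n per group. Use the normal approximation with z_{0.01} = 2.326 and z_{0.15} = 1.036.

n = 20 per group

For two independent groups with equal n: n = 2·((z_{α} + z_β) / d)².
z_{α} + z_β = 2.326 + 1.036 = 3.362.
n = 2 × (3.362 / 1.08)² = 2 × 3.113² = 2 × 9.69 = 19.4.
Round up to the next whole participant.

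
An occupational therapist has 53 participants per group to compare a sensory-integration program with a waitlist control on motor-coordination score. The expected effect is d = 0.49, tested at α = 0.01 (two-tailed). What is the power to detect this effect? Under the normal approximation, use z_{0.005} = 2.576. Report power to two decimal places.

For two equal groups, power = Φ(d·√(n/2) − z_{α/2}).
d·√(n/2) = 0.49 × √(53/2) = 0.49 × 5.148 = 2.522.
z_β = 2.522 − 2.576 = -0.054.
Power = Φ(-0.054) = 0.479.

power ≈ 0.48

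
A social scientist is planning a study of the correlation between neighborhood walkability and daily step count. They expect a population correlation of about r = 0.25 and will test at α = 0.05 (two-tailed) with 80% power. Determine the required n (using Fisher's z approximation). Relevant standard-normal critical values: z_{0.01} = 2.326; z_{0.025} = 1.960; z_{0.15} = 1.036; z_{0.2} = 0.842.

Fisher's z: C = ½·ln((1+r)/(1−r)) = ½·ln(1.6667) = 0.2554.
n = ((z_{α/2} + z_β)/C)² + 3.
(1.960 + 0.842) / 0.2554 = 2.802 / 0.2554 = 10.971.
n = 10.971² + 3 = 120.36 + 3 = 123.4.
Round up.

n = 124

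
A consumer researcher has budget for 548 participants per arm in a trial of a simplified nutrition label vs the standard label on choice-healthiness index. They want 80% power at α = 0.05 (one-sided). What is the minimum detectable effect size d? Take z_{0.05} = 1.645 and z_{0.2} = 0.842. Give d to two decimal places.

d_min ≈ 0.15

For two independent groups of n = 548 each: d_min = (z_{α} + z_β)·√(2/n).
z-sum = 1.645 + 0.842 = 2.487.
d_min = 2.487 × √(2/548) = 2.487 × 0.0604 = 0.150.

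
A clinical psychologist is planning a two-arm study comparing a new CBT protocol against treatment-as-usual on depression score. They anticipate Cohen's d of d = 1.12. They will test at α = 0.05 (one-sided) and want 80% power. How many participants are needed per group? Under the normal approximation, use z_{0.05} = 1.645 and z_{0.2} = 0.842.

n = 10 per group

For two independent groups with equal n: n = 2·((z_{α} + z_β) / d)².
z_{α} + z_β = 1.645 + 0.842 = 2.487.
n = 2 × (2.487 / 1.12)² = 2 × 2.221² = 2 × 4.93 = 9.9.
Round up to the next whole participant.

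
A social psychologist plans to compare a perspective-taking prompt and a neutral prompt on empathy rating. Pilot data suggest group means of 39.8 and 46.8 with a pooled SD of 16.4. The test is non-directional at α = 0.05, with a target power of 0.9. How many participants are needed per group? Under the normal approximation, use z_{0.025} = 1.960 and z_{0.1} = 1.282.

n = 116 per group

Cohen's d = |M₁ − M₂| / SD_pooled = |39.8 − 46.8| / 16.4 = 7.0 / 16.4 = 0.427.
For two independent groups with equal n: n = 2·((z_{α/2} + z_β) / d)².
z_{α/2} + z_β = 1.960 + 1.282 = 3.242.
n = 2 × (3.242 / 0.427)² = 2 × 7.593² = 2 × 57.65 = 115.3.
Round up to the next whole participant.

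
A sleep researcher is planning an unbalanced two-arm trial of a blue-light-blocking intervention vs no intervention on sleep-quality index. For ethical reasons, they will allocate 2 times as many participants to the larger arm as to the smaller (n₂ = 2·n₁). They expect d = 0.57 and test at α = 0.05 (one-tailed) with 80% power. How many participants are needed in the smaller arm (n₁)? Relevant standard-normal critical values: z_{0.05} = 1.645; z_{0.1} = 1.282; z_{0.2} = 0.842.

n₁ = 29

With allocation ratio k = n₂/n₁ = 2, Var(x̄₁−x̄₂) = σ²(1/n₁ + 1/(k·n₁)) = σ²·(k+1)/(k·n₁).
So n₁ = (1 + 1/k)·((z_{α} + z_β)/d)² = 1.500 × (2.487/0.57)².
n₁ = 1.500 × 19.04 = 28.6.
Round up: n₁ = 29, giving n₂ = 2 × 29 = 58.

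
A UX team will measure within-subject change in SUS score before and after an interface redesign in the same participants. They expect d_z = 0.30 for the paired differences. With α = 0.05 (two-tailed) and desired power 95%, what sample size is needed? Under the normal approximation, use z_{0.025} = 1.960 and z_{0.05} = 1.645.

n = 145 pairs

For a paired (one-sample on differences) test: n = ((z_{α/2} + z_β) / d)².
z_{α/2} + z_β = 1.960 + 1.645 = 3.605.
n = (3.605 / 0.30)² = 12.017² = 144.40.
Round up.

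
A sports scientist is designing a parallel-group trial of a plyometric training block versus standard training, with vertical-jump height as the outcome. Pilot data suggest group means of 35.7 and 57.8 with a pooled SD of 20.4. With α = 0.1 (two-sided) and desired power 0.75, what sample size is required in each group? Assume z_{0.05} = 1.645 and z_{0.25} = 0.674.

n = 10 per group

Cohen's d = |M₁ − M₂| / SD_pooled = |35.7 − 57.8| / 20.4 = 22.1 / 20.4 = 1.083.
For two independent groups with equal n: n = 2·((z_{α/2} + z_β) / d)².
z_{α/2} + z_β = 1.645 + 0.674 = 2.319.
n = 2 × (2.319 / 1.083)² = 2 × 2.141² = 2 × 4.59 = 9.2.
Round up to the next whole participant.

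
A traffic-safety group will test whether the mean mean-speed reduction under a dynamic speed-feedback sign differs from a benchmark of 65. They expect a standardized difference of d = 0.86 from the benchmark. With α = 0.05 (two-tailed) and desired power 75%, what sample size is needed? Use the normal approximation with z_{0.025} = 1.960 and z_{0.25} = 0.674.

n = 10

For a one-sample test: n = ((z_{α/2} + z_β) / d)².
z_{α/2} + z_β = 1.960 + 0.674 = 2.634.
n = (2.634 / 0.86)² = 3.063² = 9.38.
Round up.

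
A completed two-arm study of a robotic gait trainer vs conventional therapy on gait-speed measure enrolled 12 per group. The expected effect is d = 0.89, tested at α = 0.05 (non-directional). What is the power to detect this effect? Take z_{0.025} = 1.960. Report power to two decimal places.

power ≈ 0.59

For two equal groups, power = Φ(d·√(n/2) − z_{α/2}).
d·√(n/2) = 0.89 × √(12/2) = 0.89 × 2.449 = 2.180.
z_β = 2.180 − 1.960 = 0.220.
Power = Φ(0.220) = 0.587.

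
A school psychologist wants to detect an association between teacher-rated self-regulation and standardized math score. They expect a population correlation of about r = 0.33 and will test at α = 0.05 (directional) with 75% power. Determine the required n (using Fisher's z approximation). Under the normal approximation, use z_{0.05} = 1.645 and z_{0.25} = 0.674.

n = 49

Fisher's z: C = ½·ln((1+r)/(1−r)) = ½·ln(1.9851) = 0.3428.
n = ((z_{α} + z_β)/C)² + 3.
(1.645 + 0.674) / 0.3428 = 2.319 / 0.3428 = 6.765.
n = 6.765² + 3 = 45.76 + 3 = 48.8.
Round up.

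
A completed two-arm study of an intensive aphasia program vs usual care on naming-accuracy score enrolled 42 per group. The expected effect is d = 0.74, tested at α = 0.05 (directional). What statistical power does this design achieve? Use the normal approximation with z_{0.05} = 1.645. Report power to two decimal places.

For two equal groups, power = Φ(d·√(n/2) − z_{α}).
d·√(n/2) = 0.74 × √(42/2) = 0.74 × 4.583 = 3.391.
z_β = 3.391 − 1.645 = 1.746.
Power = Φ(1.746) = 0.960.

power ≈ 0.96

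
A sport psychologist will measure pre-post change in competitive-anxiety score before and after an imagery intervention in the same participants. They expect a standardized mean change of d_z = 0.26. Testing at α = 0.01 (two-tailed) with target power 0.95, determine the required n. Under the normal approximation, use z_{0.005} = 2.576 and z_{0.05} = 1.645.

For a paired (one-sample on differences) test: n = ((z_{α/2} + z_β) / d)².
z_{α/2} + z_β = 2.576 + 1.645 = 4.221.
n = (4.221 / 0.26)² = 16.235² = 263.56.
Round up.

n = 264 pairs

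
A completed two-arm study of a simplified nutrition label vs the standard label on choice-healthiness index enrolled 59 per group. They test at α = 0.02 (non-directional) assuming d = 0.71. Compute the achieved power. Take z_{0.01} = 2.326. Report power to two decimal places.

For two equal groups, power = Φ(d·√(n/2) − z_{α/2}).
d·√(n/2) = 0.71 × √(59/2) = 0.71 × 5.431 = 3.856.
z_β = 3.856 − 2.326 = 1.530.
Power = Φ(1.530) = 0.937.

power ≈ 0.94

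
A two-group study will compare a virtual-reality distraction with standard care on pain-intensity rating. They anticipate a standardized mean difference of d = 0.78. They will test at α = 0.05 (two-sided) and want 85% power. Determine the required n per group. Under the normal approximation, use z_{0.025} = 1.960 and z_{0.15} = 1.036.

For two independent groups with equal n: n = 2·((z_{α/2} + z_β) / d)².
z_{α/2} + z_β = 1.960 + 1.036 = 2.996.
n = 2 × (2.996 / 0.78)² = 2 × 3.841² = 2 × 14.75 = 29.5.
Round up to the next whole participant.

n = 30 per group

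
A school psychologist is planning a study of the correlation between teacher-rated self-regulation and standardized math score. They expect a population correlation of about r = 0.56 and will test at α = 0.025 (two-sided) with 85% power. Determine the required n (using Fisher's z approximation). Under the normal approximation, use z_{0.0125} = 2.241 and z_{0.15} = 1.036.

Fisher's z: C = ½·ln((1+r)/(1−r)) = ½·ln(3.5455) = 0.6328.
n = ((z_{α/2} + z_β)/C)² + 3.
(2.241 + 1.036) / 0.6328 = 3.277 / 0.6328 = 5.179.
n = 5.179² + 3 = 26.82 + 3 = 29.8.
Round up.

n = 30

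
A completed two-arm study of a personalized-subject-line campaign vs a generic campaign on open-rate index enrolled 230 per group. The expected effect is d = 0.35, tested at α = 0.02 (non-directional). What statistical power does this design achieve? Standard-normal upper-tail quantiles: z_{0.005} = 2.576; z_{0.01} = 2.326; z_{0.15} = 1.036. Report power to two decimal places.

power ≈ 0.92

For two equal groups, power = Φ(d·√(n/2) − z_{α/2}).
d·√(n/2) = 0.35 × √(230/2) = 0.35 × 10.724 = 3.753.
z_β = 3.753 − 2.326 = 1.427.
Power = Φ(1.427) = 0.923.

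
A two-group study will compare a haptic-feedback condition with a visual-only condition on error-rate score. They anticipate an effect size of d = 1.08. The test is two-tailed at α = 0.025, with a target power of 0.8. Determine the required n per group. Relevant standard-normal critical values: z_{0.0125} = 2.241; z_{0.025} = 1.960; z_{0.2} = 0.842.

For two independent groups with equal n: n = 2·((z_{α/2} + z_β) / d)².
z_{α/2} + z_β = 2.241 + 0.842 = 3.083.
n = 2 × (3.083 / 1.08)² = 2 × 2.855² = 2 × 8.15 = 16.3.
Round up to the next whole participant.

n = 17 per group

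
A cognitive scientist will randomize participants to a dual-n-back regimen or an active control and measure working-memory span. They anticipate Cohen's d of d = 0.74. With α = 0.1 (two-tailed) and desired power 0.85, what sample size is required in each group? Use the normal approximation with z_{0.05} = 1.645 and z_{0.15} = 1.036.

For two independent groups with equal n: n = 2·((z_{α/2} + z_β) / d)².
z_{α/2} + z_β = 1.645 + 1.036 = 2.681.
n = 2 × (2.681 / 0.74)² = 2 × 3.623² = 2 × 13.13 = 26.3.
Round up to the next whole participant.

n = 27 per group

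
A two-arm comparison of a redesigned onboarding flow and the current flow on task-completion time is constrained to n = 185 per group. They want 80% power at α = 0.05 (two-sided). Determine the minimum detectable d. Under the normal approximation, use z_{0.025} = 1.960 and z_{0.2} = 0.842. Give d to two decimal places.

For two independent groups of n = 185 each: d_min = (z_{α/2} + z_β)·√(2/n).
z-sum = 1.960 + 0.842 = 2.802.
d_min = 2.802 × √(2/185) = 2.802 × 0.1040 = 0.291.

d_min ≈ 0.29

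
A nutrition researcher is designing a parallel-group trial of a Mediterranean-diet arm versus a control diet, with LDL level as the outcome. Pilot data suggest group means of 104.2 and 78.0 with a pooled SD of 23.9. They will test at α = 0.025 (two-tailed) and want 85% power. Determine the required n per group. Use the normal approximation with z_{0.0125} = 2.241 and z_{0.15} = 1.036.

n = 18 per group

Cohen's d = |M₁ − M₂| / SD_pooled = |104.2 − 78.0| / 23.9 = 26.2 / 23.9 = 1.096.
For two independent groups with equal n: n = 2·((z_{α/2} + z_β) / d)².
z_{α/2} + z_β = 2.241 + 1.036 = 3.277.
n = 2 × (3.277 / 1.096)² = 2 × 2.990² = 2 × 8.94 = 17.9.
Round up to the next whole participant.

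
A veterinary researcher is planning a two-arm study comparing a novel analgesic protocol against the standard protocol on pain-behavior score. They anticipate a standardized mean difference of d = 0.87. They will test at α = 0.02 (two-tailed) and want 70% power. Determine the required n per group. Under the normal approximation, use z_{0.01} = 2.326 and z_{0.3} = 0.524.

n = 22 per group

For two independent groups with equal n: n = 2·((z_{α/2} + z_β) / d)².
z_{α/2} + z_β = 2.326 + 0.524 = 2.850.
n = 2 × (2.850 / 0.87)² = 2 × 3.276² = 2 × 10.73 = 21.5.
Round up to the next whole participant.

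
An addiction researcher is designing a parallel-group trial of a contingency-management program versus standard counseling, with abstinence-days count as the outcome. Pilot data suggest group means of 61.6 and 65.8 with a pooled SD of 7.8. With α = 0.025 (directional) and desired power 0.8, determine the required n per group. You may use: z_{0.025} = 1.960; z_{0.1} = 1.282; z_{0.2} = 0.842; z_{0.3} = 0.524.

n = 55 per group

Cohen's d = |M₁ − M₂| / SD_pooled = |61.6 − 65.8| / 7.8 = 4.2 / 7.8 = 0.538.
For two independent groups with equal n: n = 2·((z_{α} + z_β) / d)².
z_{α} + z_β = 1.960 + 0.842 = 2.802.
n = 2 × (2.802 / 0.538)² = 2 × 5.208² = 2 × 27.13 = 54.3.
Round up to the next whole participant.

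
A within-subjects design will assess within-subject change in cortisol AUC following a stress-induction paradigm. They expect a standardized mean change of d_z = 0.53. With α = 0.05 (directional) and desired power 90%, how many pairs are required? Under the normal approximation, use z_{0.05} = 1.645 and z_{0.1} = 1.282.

For a paired (one-sample on differences) test: n = ((z_{α} + z_β) / d)².
z_{α} + z_β = 1.645 + 1.282 = 2.927.
n = (2.927 / 0.53)² = 5.523² = 30.50.
Round up.

n = 31 pairs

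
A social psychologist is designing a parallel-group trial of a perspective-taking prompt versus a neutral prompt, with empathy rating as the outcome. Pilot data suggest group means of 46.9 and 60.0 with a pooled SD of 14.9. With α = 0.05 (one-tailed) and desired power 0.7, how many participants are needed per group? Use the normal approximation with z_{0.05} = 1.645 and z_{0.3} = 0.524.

Cohen's d = |M₁ − M₂| / SD_pooled = |46.9 − 60.0| / 14.9 = 13.1 / 14.9 = 0.879.
For two independent groups with equal n: n = 2·((z_{α} + z_β) / d)².
z_{α} + z_β = 1.645 + 0.524 = 2.169.
n = 2 × (2.169 / 0.879)² = 2 × 2.468² = 2 × 6.09 = 12.2.
Round up to the next whole participant.

n = 13 per group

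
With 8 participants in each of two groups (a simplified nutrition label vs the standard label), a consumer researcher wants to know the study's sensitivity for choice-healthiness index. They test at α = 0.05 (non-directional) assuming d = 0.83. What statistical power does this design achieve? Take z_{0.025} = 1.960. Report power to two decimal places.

For two equal groups, power = Φ(d·√(n/2) − z_{α/2}).
d·√(n/2) = 0.83 × √(8/2) = 0.83 × 2.000 = 1.660.
z_β = 1.660 − 1.960 = -0.300.
Power = Φ(-0.300) = 0.382.

power ≈ 0.38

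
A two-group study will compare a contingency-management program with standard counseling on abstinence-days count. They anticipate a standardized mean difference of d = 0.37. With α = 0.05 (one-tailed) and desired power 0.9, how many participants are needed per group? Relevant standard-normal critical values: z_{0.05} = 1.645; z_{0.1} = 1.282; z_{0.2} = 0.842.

For two independent groups with equal n: n = 2·((z_{α} + z_β) / d)².
z_{α} + z_β = 1.645 + 1.282 = 2.927.
n = 2 × (2.927 / 0.37)² = 2 × 7.911² = 2 × 62.58 = 125.2.
Round up to the next whole participant.

n = 126 per group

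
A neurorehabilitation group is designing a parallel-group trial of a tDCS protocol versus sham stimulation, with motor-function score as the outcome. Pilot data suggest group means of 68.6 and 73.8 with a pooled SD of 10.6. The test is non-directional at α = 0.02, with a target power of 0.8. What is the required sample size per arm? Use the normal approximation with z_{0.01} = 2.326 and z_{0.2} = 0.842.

n = 84 per group

Cohen's d = |M₁ − M₂| / SD_pooled = |68.6 − 73.8| / 10.6 = 5.2 / 10.6 = 0.491.
For two independent groups with equal n: n = 2·((z_{α/2} + z_β) / d)².
z_{α/2} + z_β = 2.326 + 0.842 = 3.168.
n = 2 × (3.168 / 0.491)² = 2 × 6.452² = 2 × 41.63 = 83.3.
Round up to the next whole participant.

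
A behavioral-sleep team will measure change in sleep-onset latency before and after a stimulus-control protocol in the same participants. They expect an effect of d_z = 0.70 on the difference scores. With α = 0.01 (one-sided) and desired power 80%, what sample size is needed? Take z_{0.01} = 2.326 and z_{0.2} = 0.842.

For a paired (one-sample on differences) test: n = ((z_{α} + z_β) / d)².
z_{α} + z_β = 2.326 + 0.842 = 3.168.
n = (3.168 / 0.70)² = 4.526² = 20.48.
Round up.

n = 21 pairs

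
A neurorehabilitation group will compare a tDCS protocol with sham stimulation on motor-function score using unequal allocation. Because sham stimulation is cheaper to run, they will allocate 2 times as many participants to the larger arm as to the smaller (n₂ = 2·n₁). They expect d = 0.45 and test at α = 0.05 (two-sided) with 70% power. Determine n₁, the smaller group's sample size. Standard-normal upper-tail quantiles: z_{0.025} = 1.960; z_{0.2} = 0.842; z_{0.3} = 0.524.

With allocation ratio k = n₂/n₁ = 2, Var(x̄₁−x̄₂) = σ²(1/n₁ + 1/(k·n₁)) = σ²·(k+1)/(k·n₁).
So n₁ = (1 + 1/k)·((z_{α/2} + z_β)/d)² = 1.500 × (2.484/0.45)².
n₁ = 1.500 × 30.47 = 45.7.
Round up: n₁ = 46, giving n₂ = 2 × 46 = 92.

n₁ = 46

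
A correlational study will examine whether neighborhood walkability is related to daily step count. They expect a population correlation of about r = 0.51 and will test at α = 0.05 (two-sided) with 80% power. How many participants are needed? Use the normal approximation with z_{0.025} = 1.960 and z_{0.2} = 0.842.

Fisher's z: C = ½·ln((1+r)/(1−r)) = ½·ln(3.0816) = 0.5627.
n = ((z_{α/2} + z_β)/C)² + 3.
(1.960 + 0.842) / 0.5627 = 2.802 / 0.5627 = 4.980.
n = 4.980² + 3 = 24.80 + 3 = 27.8.
Round up.

n = 28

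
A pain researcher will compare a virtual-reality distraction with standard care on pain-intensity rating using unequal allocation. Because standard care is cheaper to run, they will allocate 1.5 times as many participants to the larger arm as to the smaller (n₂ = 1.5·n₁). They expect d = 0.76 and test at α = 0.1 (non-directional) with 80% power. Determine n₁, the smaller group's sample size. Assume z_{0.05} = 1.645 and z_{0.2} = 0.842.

With allocation ratio k = n₂/n₁ = 1.5, Var(x̄₁−x̄₂) = σ²(1/n₁ + 1/(k·n₁)) = σ²·(k+1)/(k·n₁).
So n₁ = (1 + 1/k)·((z_{α/2} + z_β)/d)² = 1.667 × (2.487/0.76)².
n₁ = 1.667 × 10.71 = 17.8.
Round up: n₁ = 18, giving n₂ = 1.5 × 18 = 27.

n₁ = 18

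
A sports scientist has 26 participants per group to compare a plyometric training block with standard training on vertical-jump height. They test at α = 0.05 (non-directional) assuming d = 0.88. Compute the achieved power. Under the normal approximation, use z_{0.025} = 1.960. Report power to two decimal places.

For two equal groups, power = Φ(d·√(n/2) − z_{α/2}).
d·√(n/2) = 0.88 × √(26/2) = 0.88 × 3.606 = 3.173.
z_β = 3.173 − 1.960 = 1.213.
Power = Φ(1.213) = 0.887.

power ≈ 0.89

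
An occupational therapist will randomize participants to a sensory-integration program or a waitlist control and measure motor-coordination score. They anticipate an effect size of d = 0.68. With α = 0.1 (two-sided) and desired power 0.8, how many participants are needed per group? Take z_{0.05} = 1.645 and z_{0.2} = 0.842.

For two independent groups with equal n: n = 2·((z_{α/2} + z_β) / d)².
z_{α/2} + z_β = 1.645 + 0.842 = 2.487.
n = 2 × (2.487 / 0.68)² = 2 × 3.657² = 2 × 13.38 = 26.8.
Round up to the next whole participant.

n = 27 per group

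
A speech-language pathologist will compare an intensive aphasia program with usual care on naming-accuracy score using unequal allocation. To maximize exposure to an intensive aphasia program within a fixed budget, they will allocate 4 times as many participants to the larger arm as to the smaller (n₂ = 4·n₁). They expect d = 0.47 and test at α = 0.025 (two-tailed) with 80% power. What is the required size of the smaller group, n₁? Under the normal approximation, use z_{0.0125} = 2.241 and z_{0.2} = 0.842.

With allocation ratio k = n₂/n₁ = 4, Var(x̄₁−x̄₂) = σ²(1/n₁ + 1/(k·n₁)) = σ²·(k+1)/(k·n₁).
So n₁ = (1 + 1/k)·((z_{α/2} + z_β)/d)² = 1.250 × (3.083/0.47)².
n₁ = 1.250 × 43.03 = 53.8.
Round up: n₁ = 54, giving n₂ = 4 × 54 = 216.

n₁ = 54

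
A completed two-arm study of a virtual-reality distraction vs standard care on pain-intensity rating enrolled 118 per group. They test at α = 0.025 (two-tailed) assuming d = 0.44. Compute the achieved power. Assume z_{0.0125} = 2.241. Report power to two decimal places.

For two equal groups, power = Φ(d·√(n/2) − z_{α/2}).
d·√(n/2) = 0.44 × √(118/2) = 0.44 × 7.681 = 3.380.
z_β = 3.380 − 2.241 = 1.139.
Power = Φ(1.139) = 0.873.

power ≈ 0.87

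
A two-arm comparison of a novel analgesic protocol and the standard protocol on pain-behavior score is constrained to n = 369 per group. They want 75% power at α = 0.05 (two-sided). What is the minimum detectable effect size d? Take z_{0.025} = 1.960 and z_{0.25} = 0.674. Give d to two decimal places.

d_min ≈ 0.19

For two independent groups of n = 369 each: d_min = (z_{α/2} + z_β)·√(2/n).
z-sum = 1.960 + 0.674 = 2.634.
d_min = 2.634 × √(2/369) = 2.634 × 0.0736 = 0.194.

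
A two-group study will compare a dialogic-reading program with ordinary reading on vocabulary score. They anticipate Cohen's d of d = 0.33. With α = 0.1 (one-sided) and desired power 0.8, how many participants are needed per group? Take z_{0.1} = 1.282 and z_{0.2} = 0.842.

n = 83 per group

For two independent groups with equal n: n = 2·((z_{α} + z_β) / d)².
z_{α} + z_β = 1.282 + 0.842 = 2.124.
n = 2 × (2.124 / 0.33)² = 2 × 6.436² = 2 × 41.43 = 82.9.
Round up to the next whole participant.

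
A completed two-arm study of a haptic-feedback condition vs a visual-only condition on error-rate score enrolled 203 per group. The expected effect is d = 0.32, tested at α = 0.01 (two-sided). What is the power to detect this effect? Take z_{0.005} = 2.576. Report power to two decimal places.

power ≈ 0.74

For two equal groups, power = Φ(d·√(n/2) − z_{α/2}).
d·√(n/2) = 0.32 × √(203/2) = 0.32 × 10.075 = 3.224.
z_β = 3.224 − 2.576 = 0.648.
Power = Φ(0.648) = 0.741.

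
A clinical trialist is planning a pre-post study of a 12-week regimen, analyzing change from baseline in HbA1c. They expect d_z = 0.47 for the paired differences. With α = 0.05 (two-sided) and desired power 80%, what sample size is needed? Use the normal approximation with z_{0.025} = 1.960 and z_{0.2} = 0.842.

For a paired (one-sample on differences) test: n = ((z_{α/2} + z_β) / d)².
z_{α/2} + z_β = 1.960 + 0.842 = 2.802.
n = (2.802 / 0.47)² = 5.962² = 35.54.
Round up.

n = 36 pairs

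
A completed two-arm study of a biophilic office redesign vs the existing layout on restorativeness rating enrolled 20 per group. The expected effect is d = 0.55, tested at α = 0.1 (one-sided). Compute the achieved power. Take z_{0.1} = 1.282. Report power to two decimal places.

For two equal groups, power = Φ(d·√(n/2) − z_{α}).
d·√(n/2) = 0.55 × √(20/2) = 0.55 × 3.162 = 1.739.
z_β = 1.739 − 1.282 = 0.457.
Power = Φ(0.457) = 0.676.

power ≈ 0.68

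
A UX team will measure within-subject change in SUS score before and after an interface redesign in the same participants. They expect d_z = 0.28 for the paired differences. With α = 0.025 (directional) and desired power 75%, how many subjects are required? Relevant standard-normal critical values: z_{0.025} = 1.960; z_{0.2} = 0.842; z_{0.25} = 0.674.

For a paired (one-sample on differences) test: n = ((z_{α} + z_β) / d)².
z_{α} + z_β = 1.960 + 0.674 = 2.634.
n = (2.634 / 0.28)² = 9.407² = 88.49.
Round up.

n = 89 pairs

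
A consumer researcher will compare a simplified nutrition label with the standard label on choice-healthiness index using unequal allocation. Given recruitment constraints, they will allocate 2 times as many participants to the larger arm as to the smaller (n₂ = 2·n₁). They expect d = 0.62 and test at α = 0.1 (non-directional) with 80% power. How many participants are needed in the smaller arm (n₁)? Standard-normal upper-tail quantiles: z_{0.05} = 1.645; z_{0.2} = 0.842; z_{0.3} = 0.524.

n₁ = 25

With allocation ratio k = n₂/n₁ = 2, Var(x̄₁−x̄₂) = σ²(1/n₁ + 1/(k·n₁)) = σ²·(k+1)/(k·n₁).
So n₁ = (1 + 1/k)·((z_{α/2} + z_β)/d)² = 1.500 × (2.487/0.62)².
n₁ = 1.500 × 16.09 = 24.1.
Round up: n₁ = 25, giving n₂ = 2 × 25 = 50.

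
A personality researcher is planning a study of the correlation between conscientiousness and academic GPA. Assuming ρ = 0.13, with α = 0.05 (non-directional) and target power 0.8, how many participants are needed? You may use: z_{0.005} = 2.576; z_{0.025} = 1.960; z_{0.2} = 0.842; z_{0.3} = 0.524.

n = 463

Fisher's z: C = ½·ln((1+r)/(1−r)) = ½·ln(1.2989) = 0.1307.
n = ((z_{α/2} + z_β)/C)² + 3.
(1.960 + 0.842) / 0.1307 = 2.802 / 0.1307 = 21.438.
n = 21.438² + 3 = 459.61 + 3 = 462.6.
Round up.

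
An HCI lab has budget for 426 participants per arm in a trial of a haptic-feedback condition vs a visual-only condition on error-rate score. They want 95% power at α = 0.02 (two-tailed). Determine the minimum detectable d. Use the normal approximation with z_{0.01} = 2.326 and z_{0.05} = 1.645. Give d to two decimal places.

d_min ≈ 0.27

For two independent groups of n = 426 each: d_min = (z_{α/2} + z_β)·√(2/n).
z-sum = 2.326 + 1.645 = 3.971.
d_min = 3.971 × √(2/426) = 3.971 × 0.0685 = 0.272.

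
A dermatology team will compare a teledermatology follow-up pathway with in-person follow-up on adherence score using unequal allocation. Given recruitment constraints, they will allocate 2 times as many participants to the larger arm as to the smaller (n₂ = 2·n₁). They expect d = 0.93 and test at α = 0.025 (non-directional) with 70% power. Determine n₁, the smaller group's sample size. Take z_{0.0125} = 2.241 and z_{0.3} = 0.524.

n₁ = 14

With allocation ratio k = n₂/n₁ = 2, Var(x̄₁−x̄₂) = σ²(1/n₁ + 1/(k·n₁)) = σ²·(k+1)/(k·n₁).
So n₁ = (1 + 1/k)·((z_{α/2} + z_β)/d)² = 1.500 × (2.765/0.93)².
n₁ = 1.500 × 8.84 = 13.3.
Round up: n₁ = 14, giving n₂ = 2 × 14 = 28.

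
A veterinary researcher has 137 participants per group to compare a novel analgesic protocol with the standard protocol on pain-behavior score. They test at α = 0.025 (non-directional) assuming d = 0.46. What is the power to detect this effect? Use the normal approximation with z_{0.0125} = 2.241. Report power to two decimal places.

For two equal groups, power = Φ(d·√(n/2) − z_{α/2}).
d·√(n/2) = 0.46 × √(137/2) = 0.46 × 8.276 = 3.807.
z_β = 3.807 − 2.241 = 1.566.
Power = Φ(1.566) = 0.941.

power ≈ 0.94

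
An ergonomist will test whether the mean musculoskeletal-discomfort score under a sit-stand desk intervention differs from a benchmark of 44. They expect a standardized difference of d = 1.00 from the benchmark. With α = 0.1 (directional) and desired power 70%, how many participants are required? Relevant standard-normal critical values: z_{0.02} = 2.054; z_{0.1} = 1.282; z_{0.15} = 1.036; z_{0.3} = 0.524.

For a one-sample test: n = ((z_{α} + z_β) / d)².
z_{α} + z_β = 1.282 + 0.524 = 1.806.
n = (1.806 / 1.00)² = 1.806² = 3.26.
Round up.

n = 4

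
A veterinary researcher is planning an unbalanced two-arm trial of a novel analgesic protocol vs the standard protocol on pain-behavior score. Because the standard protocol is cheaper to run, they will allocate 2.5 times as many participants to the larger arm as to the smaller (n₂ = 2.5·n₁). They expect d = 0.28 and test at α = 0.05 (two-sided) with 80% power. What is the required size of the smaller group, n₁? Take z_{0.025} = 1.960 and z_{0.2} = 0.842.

With allocation ratio k = n₂/n₁ = 2.5, Var(x̄₁−x̄₂) = σ²(1/n₁ + 1/(k·n₁)) = σ²·(k+1)/(k·n₁).
So n₁ = (1 + 1/k)·((z_{α/2} + z_β)/d)² = 1.400 × (2.802/0.28)².
n₁ = 1.400 × 100.14 = 140.2.
Round up: n₁ = 141, giving n₂ = ⌈2.5 × 141⌉ = ⌈352.5⌉ = 353.

n₁ = 141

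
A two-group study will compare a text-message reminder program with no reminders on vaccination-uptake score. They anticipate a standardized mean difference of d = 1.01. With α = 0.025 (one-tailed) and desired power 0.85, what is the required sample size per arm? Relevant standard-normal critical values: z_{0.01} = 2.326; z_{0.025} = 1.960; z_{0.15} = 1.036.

n = 18 per group

For two independent groups with equal n: n = 2·((z_{α} + z_β) / d)².
z_{α} + z_β = 1.960 + 1.036 = 2.996.
n = 2 × (2.996 / 1.01)² = 2 × 2.966² = 2 × 8.80 = 17.6.
Round up to the next whole participant.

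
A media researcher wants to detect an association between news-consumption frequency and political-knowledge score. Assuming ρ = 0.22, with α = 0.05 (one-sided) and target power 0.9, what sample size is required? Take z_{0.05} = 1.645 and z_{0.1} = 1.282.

Fisher's z: C = ½·ln((1+r)/(1−r)) = ½·ln(1.5641) = 0.2237.
n = ((z_{α} + z_β)/C)² + 3.
(1.645 + 1.282) / 0.2237 = 2.927 / 0.2237 = 13.084.
n = 13.084² + 3 = 171.20 + 3 = 174.2.
Round up.

n = 175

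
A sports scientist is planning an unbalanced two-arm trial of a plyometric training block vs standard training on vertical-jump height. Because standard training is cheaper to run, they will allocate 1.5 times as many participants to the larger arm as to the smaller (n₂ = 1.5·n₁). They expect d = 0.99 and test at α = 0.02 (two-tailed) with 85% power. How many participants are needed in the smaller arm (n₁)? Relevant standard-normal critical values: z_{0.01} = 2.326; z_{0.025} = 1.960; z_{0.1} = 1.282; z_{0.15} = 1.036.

With allocation ratio k = n₂/n₁ = 1.5, Var(x̄₁−x̄₂) = σ²(1/n₁ + 1/(k·n₁)) = σ²·(k+1)/(k·n₁).
So n₁ = (1 + 1/k)·((z_{α/2} + z_β)/d)² = 1.667 × (3.362/0.99)².
n₁ = 1.667 × 11.53 = 19.2.
Round up: n₁ = 20, giving n₂ = 1.5 × 20 = 30.

n₁ = 20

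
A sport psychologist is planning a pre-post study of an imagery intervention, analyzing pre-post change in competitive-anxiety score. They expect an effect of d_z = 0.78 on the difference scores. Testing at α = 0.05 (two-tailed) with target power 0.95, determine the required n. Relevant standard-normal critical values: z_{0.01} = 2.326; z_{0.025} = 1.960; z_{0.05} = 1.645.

For a paired (one-sample on differences) test: n = ((z_{α/2} + z_β) / d)².
z_{α/2} + z_β = 1.960 + 1.645 = 3.605.
n = (3.605 / 0.78)² = 4.622² = 21.36.
Round up.

n = 22 pairs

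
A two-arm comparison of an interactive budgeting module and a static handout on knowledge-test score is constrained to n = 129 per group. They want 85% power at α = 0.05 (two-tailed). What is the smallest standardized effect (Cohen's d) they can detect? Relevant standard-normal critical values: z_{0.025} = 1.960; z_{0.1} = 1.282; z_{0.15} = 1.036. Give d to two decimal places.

For two independent groups of n = 129 each: d_min = (z_{α/2} + z_β)·√(2/n).
z-sum = 1.960 + 1.036 = 2.996.
d_min = 2.996 × √(2/129) = 2.996 × 0.1245 = 0.373.

d_min ≈ 0.37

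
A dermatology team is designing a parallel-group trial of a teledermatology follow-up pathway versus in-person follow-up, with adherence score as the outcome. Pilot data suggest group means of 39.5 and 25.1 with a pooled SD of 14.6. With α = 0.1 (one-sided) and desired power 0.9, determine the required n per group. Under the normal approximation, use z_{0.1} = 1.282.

Cohen's d = |M₁ − M₂| / SD_pooled = |39.5 − 25.1| / 14.6 = 14.4 / 14.6 = 0.986.
For two independent groups with equal n: n = 2·((z_{α} + z_β) / d)².
z_{α} + z_β = 1.282 + 1.282 = 2.564.
n = 2 × (2.564 / 0.986)² = 2 × 2.600² = 2 × 6.76 = 13.5.
Round up to the next whole participant.

n = 14 per group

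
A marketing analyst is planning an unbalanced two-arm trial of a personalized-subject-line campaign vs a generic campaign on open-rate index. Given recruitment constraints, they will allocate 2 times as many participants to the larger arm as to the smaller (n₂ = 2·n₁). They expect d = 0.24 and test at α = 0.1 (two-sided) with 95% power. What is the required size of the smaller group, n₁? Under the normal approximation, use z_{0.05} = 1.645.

n₁ = 282

With allocation ratio k = n₂/n₁ = 2, Var(x̄₁−x̄₂) = σ²(1/n₁ + 1/(k·n₁)) = σ²·(k+1)/(k·n₁).
So n₁ = (1 + 1/k)·((z_{α/2} + z_β)/d)² = 1.500 × (3.290/0.24)².
n₁ = 1.500 × 187.92 = 281.9.
Round up: n₁ = 282, giving n₂ = 2 × 282 = 564.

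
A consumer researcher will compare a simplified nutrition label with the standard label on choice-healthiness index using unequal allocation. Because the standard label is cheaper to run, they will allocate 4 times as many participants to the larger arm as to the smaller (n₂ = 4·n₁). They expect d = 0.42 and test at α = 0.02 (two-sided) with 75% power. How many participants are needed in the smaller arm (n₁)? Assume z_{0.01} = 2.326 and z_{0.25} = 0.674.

With allocation ratio k = n₂/n₁ = 4, Var(x̄₁−x̄₂) = σ²(1/n₁ + 1/(k·n₁)) = σ²·(k+1)/(k·n₁).
So n₁ = (1 + 1/k)·((z_{α/2} + z_β)/d)² = 1.250 × (3.000/0.42)².
n₁ = 1.250 × 51.02 = 63.8.
Round up: n₁ = 64, giving n₂ = 4 × 64 = 256.

n₁ = 64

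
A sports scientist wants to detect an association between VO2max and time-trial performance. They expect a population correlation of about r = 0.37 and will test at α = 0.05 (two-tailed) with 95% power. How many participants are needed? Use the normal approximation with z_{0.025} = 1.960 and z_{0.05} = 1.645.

Fisher's z: C = ½·ln((1+r)/(1−r)) = ½·ln(2.1746) = 0.3884.
n = ((z_{α/2} + z_β)/C)² + 3.
(1.960 + 1.645) / 0.3884 = 3.605 / 0.3884 = 9.282.
n = 9.282² + 3 = 86.15 + 3 = 89.1.
Round up.

n = 90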